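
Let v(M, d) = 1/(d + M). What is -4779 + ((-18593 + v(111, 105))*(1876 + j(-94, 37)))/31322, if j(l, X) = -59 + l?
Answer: -39252290909/6765552 ≈ -5801.8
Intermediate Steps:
v(M, d) = 1/(M + d)
-4779 + ((-18593 + v(111, 105))*(1876 + j(-94, 37)))/31322 = -4779 + ((-18593 + 1/(111 + 105))*(1876 + (-59 - 94)))/31322 = -4779 + ((-18593 + 1/216)*(1876 - 153))*(1/31322) = -4779 + ((-18593 + 1/216)*1723)*(1/31322) = -4779 - 4016087/216*1723*(1/31322) = -4779 - 6919717901/216*1/31322 = -4779 - 6919717901/6765552 = -39252290909/6765552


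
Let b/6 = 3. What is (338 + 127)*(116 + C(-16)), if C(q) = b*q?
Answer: -79980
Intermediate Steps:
b = 18 (b = 6*3 = 18)
C(q) = 18*q
(338 + 127)*(116 + C(-16)) = (338 + 127)*(116 + 18*(-16)) = 465*(116 - 288) = 465*(-172) = -79980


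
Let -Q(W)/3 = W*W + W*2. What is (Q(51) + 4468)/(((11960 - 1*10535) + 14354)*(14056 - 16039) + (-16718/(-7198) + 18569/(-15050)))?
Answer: 197214582950/1694808064444031 ≈ 0.00011636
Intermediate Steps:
Q(W) = -6*W - 3*W² (Q(W) = -3*(W*W + W*2) = -3*(W² + 2*W) = -6*W - 3*W²)
(Q(51) + 4468)/(((11960 - 1*10535) + 14354)*(14056 - 16039) + (-16718/(-7198) + 18569/(-15050))) = (-3*51*(2 + 51) + 4468)/(((11960 - 1*10535) + 14354)*(14056 - 16039) + (-16718/(-7198) + 18569/(-15050))) = (-3*51*53 + 4468)/(((11960 - 10535) + 14354)*(-1983) + (-16718*(-1/7198) + 18569*(-1/15050))) = (-8109 + 4468)/((1425 + 14354)*(-1983) + (8359/3599 - 18569/15050)) = -3641/(15779*(-1983) + 58973119/54164950) = -3641/(-31289757 + 58973119/54164950) = -3641/(-1694808064444031/54164950) = -3641*(-54164950/1694808064444031) = 197214582950/1694808064444031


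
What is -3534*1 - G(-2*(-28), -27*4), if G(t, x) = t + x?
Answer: -3482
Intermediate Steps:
-3534*1 - G(-2*(-28), -27*4) = -3534*1 - (-2*(-28) - 27*4) = -3534 - (56 - 108) = -3534 - 1*(-52) = -3534 + 52 = -3482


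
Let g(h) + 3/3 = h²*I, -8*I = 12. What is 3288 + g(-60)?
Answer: -2113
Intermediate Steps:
I = -3/2 (I = -⅛*12 = -3/2 ≈ -1.5000)
g(h) = -1 - 3*h²/2 (g(h) = -1 + h²*(-3/2) = -1 - 3*h²/2)
3288 + g(-60) = 3288 + (-1 - 3/2*(-60)²) = 3288 + (-1 - 3/2*3600) = 3288 + (-1 - 5400) = 3288 - 5401 = -2113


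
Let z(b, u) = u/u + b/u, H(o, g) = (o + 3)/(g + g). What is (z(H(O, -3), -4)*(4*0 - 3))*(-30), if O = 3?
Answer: 225/2 ≈ 112.50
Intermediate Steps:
H(o, g) = (3 + o)/(2*g) (H(o, g) = (3 + o)/((2*g)) = (3 + o)*(1/(2*g)) = (3 + o)/(2*g))
z(b, u) = 1 + b/u
(z(H(O, -3), -4)*(4*0 - 3))*(-30) = ((((½)*(3 + 3)/(-3) - 4)/(-4))*(4*0 - 3))*(-30) = ((-((½)*(-⅓)*6 - 4)/4)*(0 - 3))*(-30) = (-(-1 - 4)/4*(-3))*(-30) = (-¼*(-5)*(-3))*(-30) = ((5/4)*(-3))*(-30) = -15/4*(-30) = 225/2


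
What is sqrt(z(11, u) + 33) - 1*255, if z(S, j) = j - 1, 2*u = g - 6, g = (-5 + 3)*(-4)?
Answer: -255 + sqrt(33) ≈ -249.26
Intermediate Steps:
g = 8 (g = -2*(-4) = 8)
u = 1 (u = (8 - 6)/2 = (1/2)*2 = 1)
z(S, j) = -1 + j
sqrt(z(11, u) + 33) - 1*255 = sqrt((-1 + 1) + 33) - 1*255 = sqrt(0 + 33) - 255 = sqrt(33) - 255 = -255 + sqrt(33)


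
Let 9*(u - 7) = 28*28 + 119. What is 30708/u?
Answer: 46062/161 ≈ 286.10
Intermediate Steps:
u = 322/3 (u = 7 + (28*28 + 119)/9 = 7 + (784 + 119)/9 = 7 + (⅑)*903 = 7 + 301/3 = 322/3 ≈ 107.33)
30708/u = 30708/(322/3) = 30708*(3/322) = 46062/161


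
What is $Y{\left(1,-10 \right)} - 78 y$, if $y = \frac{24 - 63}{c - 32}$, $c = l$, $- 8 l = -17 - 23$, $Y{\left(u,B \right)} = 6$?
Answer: $- \frac{320}{3} \approx -106.67$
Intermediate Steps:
$l = 5$ ($l = - \frac{-17 - 23}{8} = \left(- \frac{1}{8}\right) \left(-40\right) = 5$)
$c = 5$
$y = \frac{13}{9}$ ($y = \frac{24 - 63}{5 - 32} = - \frac{39}{-27} = \left(-39\right) \left(- \frac{1}{27}\right) = \frac{13}{9} \approx 1.4444$)
$Y{\left(1,-10 \right)} - 78 y = 6 - \frac{338}{3} = - \frac{320}{3}$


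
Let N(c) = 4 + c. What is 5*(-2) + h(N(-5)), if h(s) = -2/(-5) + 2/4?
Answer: -91/10 ≈ -9.1000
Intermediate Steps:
h(s) = 9/10 (h(s) = -2*(-⅕) + 2*(¼) = ⅖ + ½ = 9/10)
5*(-2) + h(N(-5)) = 5*(-2) + 9/10 = -10 + 9/10 = -91/10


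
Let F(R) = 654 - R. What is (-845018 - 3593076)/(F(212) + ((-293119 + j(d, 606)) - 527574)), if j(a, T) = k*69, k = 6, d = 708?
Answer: 4438094/819837 ≈ 5.4134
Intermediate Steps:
j(a, T) = 414 (j(a, T) = 6*69 = 414)
(-845018 - 3593076)/(F(212) + ((-293119 + j(d, 606)) - 527574)) = (-845018 - 3593076)/((654 - 1*212) + ((-293119 + 414) - 527574)) = -4438094/((654 - 212) + (-292705 - 527574)) = -4438094/(442 - 820279) = -4438094/(-819837) = -4438094*(-1/819837) = 4438094/819837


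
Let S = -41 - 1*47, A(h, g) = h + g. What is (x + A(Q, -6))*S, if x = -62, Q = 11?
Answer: 5016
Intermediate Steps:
A(h, g) = g + h
S = -88 (S = -41 - 47 = -88)
(x + A(Q, -6))*S = (-62 + (-6 + 11))*(-88) = (-62 + 5)*(-88) = -57*(-88) = 5016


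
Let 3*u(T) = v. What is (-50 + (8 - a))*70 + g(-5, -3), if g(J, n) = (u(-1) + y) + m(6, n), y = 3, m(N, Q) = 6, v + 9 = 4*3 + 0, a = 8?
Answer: -3490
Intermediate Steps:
v = 3 (v = -9 + (4*3 + 0) = -9 + (12 + 0) = -9 + 12 = 3)
u(T) = 1 (u(T) = (⅓)*3 = 1)
g(J, n) = 10 (g(J, n) = (1 + 3) + 6 = 4 + 6 = 10)
(-50 + (8 - a))*70 + g(-5, -3) = (-50 + (8 - 1*8))*70 + 10 = (-50 + (8 - 8))*70 + 10 = (-50 + 0)*70 + 10 = -50*70 + 10 = -3500 + 10 = -3490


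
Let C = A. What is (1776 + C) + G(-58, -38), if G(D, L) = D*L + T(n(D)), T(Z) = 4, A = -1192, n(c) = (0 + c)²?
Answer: 2792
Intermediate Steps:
n(c) = c²
G(D, L) = 4 + D*L (G(D, L) = D*L + 4 = 4 + D*L)
C = -1192
(1776 + C) + G(-58, -38) = (1776 - 1192) + (4 - 58*(-38)) = 584 + (4 + 2204) = 584 + 2208 = 2792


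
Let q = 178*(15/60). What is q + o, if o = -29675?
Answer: -59261/2 ≈ -29631.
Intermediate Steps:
q = 89/2 (q = 178*(15*(1/60)) = 178*(1/4) = 89/2 ≈ 44.500)
q + o = 89/2 - 29675 = -59261/2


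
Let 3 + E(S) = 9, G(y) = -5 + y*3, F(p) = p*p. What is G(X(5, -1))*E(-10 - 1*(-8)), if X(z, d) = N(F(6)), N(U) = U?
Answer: 618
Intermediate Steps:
F(p) = p**2
X(z, d) = 36 (X(z, d) = 6**2 = 36)
G(y) = -5 + 3*y
E(S) = 6 (E(S) = -3 + 9 = 6)
G(X(5, -1))*E(-10 - 1*(-8)) = (-5 + 3*36)*6 = (-5 + 108)*6 = 103*6 = 618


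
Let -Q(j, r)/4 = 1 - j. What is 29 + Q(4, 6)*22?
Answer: 293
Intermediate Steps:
Q(j, r) = -4 + 4*j (Q(j, r) = -4*(1 - j) = -4 + 4*j)
29 + Q(4, 6)*22 = 29 + (-4 + 4*4)*22 = 29 + (-4 + 16)*22 = 29 + 12*22 = 29 + 264 = 293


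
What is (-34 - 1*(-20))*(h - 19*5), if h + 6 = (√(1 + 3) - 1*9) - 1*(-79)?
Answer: 406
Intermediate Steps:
h = 66 (h = -6 + ((√(1 + 3) - 1*9) - 1*(-79)) = -6 + ((√4 - 9) + 79) = -6 + ((2 - 9) + 79) = -6 + (-7 + 79) = -6 + 72 = 66)
(-34 - 1*(-20))*(h - 19*5) = (-34 - 1*(-20))*(66 - 19*5) = (-34 + 20)*(66 - 95) = -14*(-29) = 406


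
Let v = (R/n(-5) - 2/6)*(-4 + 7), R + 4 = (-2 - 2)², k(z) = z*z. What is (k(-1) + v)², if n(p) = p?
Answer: 1296/25 ≈ 51.840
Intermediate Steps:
k(z) = z²
R = 12 (R = -4 + (-2 - 2)² = -4 + (-4)² = -4 + 16 = 12)
v = -41/5 (v = (12/(-5) - 2/6)*(-4 + 7) = (12*(-⅕) - 2*⅙)*3 = (-12/5 - ⅓)*3 = -41/15*3 = -41/5 ≈ -8.2000)
(k(-1) + v)² = ((-1)² - 41/5)² = (1 - 41/5)² = (-36/5)² = 1296/25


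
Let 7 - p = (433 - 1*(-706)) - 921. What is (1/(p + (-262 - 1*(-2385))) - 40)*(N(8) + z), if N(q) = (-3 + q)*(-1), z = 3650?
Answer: -278765955/1912 ≈ -1.4580e+5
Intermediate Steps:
p = -211 (p = 7 - ((433 - 1*(-706)) - 921) = 7 - ((433 + 706) - 921) = 7 - (1139 - 921) = 7 - 1*218 = 7 - 218 = -211)
N(q) = 3 - q
(1/(p + (-262 - 1*(-2385))) - 40)*(N(8) + z) = (1/(-211 + (-262 - 1*(-2385))) - 40)*((3 - 1*8) + 3650) = (1/(-211 + (-262 + 2385)) - 40)*((3 - 8) + 3650) = (1/(-211 + 2123) - 40)*(-5 + 3650) = (1/1912 - 40)*3645 = -76479/1912*3645 = -278765955/1912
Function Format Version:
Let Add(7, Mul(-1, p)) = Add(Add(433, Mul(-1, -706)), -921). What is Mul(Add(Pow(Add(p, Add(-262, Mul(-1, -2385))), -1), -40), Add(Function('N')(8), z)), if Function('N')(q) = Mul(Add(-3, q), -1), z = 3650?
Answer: Rational(-278765955, 1912) ≈ -1.4580e+5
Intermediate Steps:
p = -211 (p = Add(7, Mul(-1, Add(Add(433, Mul(-1, -706)), -921))) = Add(7, Mul(-1, Add(Add(433, 706), -921))) = Add(7, Mul(-1, Add(1139, -921))) = Add(7, Mul(-1, 218)) = Add(7, -218) = -211)
Function('N')(q) = Add(3, Mul(-1, q))
Mul(Add(Pow(Add(p, Add(-262, Mul(-1, -2385))), -1), -40), Add(Function('N')(8), z)) = Mul(Add(Pow(Add(-211, Add(-262, Mul(-1, -2385))), -1), -40), Add(Add(3, Mul(-1, 8)), 3650)) = Mul(Add(Pow(Add(-211, Add(-262, 2385)), -1), -40), Add(Add(3, -8), 3650)) = Mul(Add(Pow(Add(-211, 2123), -1), -40), Add(-5, 3650)) = Mul(Add(Pow(1912, -1), -40), 3645) = Mul(Add(Rational(1, 1912), -40), 3645) = Mul(Rational(-76479, 1912), 3645) = Rational(-278765955, 1912)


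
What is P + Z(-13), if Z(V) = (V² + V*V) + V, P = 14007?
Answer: 14332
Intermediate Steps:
Z(V) = V + 2*V² (Z(V) = (V² + V²) + V = 2*V² + V = V + 2*V²)
P + Z(-13) = 14007 - 13*(1 + 2*(-13)) = 14007 - 13*(1 - 26) = 14007 - 13*(-25) = 14007 + 325 = 14332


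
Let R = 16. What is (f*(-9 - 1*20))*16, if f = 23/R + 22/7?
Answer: -14877/7 ≈ -2125.3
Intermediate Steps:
f = 513/112 (f = 23/16 + 22/7 = 513/112 ≈ 4.5804)
(f*(-9 - 1*20))*16 = (513*(-9 - 1*20)/112)*16 = (513*(-9 - 20)/112)*16 = ((513/112)*(-29))*16 = -14877/112*16 = -14877/7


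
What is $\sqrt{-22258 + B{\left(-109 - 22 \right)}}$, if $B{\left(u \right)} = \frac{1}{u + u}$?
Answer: $\frac{i \sqrt{1527878414}}{262} \approx 149.19 i$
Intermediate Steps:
$B{\left(u \right)} = \frac{1}{2 u}$
$\sqrt{-22258 + B{\left(-109 - 22 \right)}} = \sqrt{-22258 + \frac{1}{2 \left(-109 - 22\right)}} = \sqrt{-22258 + \frac{1}{2 \left(-131\right)}} = \sqrt{-22258 + \frac{1}{2} \left(- \frac{1}{131}\right)} = \sqrt{-22258 - \frac{1}{262}} = \sqrt{- \frac{5831597}{262}} = \frac{i \sqrt{1527878414}}{262}$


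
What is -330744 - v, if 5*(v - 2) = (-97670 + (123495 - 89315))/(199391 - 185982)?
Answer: -4434960416/13409 ≈ -3.3075e+5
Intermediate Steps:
v = 14120/13409 (v = 2 + ((-97670 + (123495 - 89315))/(199391 - 185982))/5 = 2 + ((-97670 + 34180)/13409)/5 = 2 + (-63490*1/13409)/5 = 2 + (⅕)*(-63490/13409) = 2 - 12698/13409 = 14120/13409 ≈ 1.0530)
-330744 - v = -330744 - 1*14120/13409 = -330744 - 14120/13409 = -4434960416/13409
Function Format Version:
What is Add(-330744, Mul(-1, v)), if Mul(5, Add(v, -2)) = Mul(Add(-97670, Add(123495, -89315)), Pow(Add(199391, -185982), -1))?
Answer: Rational(-4434960416, 13409) ≈ -3.3075e+5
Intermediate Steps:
v = Rational(14120, 13409) (v = Add(2, Mul(Rational(1, 5), Mul(Add(-97670, Add(123495, -89315)), Pow(Add(199391, -185982), -1)))) = Add(2, Mul(Rational(1, 5), Mul(Add(-97670, 34180), Pow(13409, -1)))) = Add(2, Mul(Rational(1, 5), Mul(-63490, Rational(1, 13409)))) = Add(2, Mul(Rational(1, 5), Rational(-63490, 13409))) = Add(2, Rational(-12698, 13409)) = Rational(14120, 13409) ≈ 1.0530)
Add(-330744, Mul(-1, v)) = Add(-330744, Mul(-1, Rational(14120, 13409))) = Add(-330744, Rational(-14120, 13409)) = Rational(-4434960416, 13409)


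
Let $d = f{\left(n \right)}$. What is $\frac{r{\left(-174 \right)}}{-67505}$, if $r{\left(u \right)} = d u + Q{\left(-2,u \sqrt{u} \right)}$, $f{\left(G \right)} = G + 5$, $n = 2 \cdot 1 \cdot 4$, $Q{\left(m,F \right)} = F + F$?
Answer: $\frac{2262}{67505} + \frac{348 i \sqrt{174}}{67505} \approx 0.033509 + 0.068001 i$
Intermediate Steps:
$Q{\left(m,F \right)} = 2 F$
$n = 8$ ($n = 2 \cdot 4 = 8$)
$f{\left(G \right)} = 5 + G$
$d = 13$ ($d = 5 + 8 = 13$)
$r{\left(u \right)} = 2 u^{\frac{3}{2}} + 13 u$ ($r{\left(u \right)} = 13 u + 2 u \sqrt{u} = 13 u + 2 u^{\frac{3}{2}} = 2 u^{\frac{3}{2}} + 13 u$)
$\frac{r{\left(-174 \right)}}{-67505} = \frac{2 \left(-174\right)^{\frac{3}{2}} + 13 \left(-174\right)}{-67505} = \left(2 \left(- 174 i \sqrt{174}\right) - 2262\right) \left(- \frac{1}{67505}\right) = \left(- 348 i \sqrt{174} - 2262\right) \left(- \frac{1}{67505}\right) = \left(-2262 - 348 i \sqrt{174}\right) \left(- \frac{1}{67505}\right) = \frac{2262}{67505} + \frac{348 i \sqrt{174}}{67505}$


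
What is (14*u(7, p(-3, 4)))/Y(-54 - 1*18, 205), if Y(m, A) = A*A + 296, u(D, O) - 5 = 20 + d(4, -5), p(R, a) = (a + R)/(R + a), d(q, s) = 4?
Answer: 406/42321 ≈ 0.0095933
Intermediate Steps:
p(R, a) = 1 (p(R, a) = (R + a)/(R + a) = 1)
u(D, O) = 29 (u(D, O) = 5 + (20 + 4) = 5 + 24 = 29)
Y(m, A) = 296 + A² (Y(m, A) = A² + 296 = 296 + A²)
(14*u(7, p(-3, 4)))/Y(-54 - 1*18, 205) = (14*29)/(296 + 205²) = 406/(296 + 42025) = 406/42321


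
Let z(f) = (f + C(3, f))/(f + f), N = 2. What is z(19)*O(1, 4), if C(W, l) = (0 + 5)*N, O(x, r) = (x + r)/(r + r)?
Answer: 145/304 ≈ 0.47697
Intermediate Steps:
O(x, r) = (r + x)/(2*r) (O(x, r) = (r + x)/((2*r)) = (r + x)*(1/(2*r)) = (r + x)/(2*r))
C(W, l) = 10 (C(W, l) = (0 + 5)*2 = 5*2 = 10)
z(f) = (10 + f)/(2*f) (z(f) = (f + 10)/(f + f) = (10 + f)/((2*f)) = (10 + f)*(1/(2*f)) = (10 + f)/(2*f))
z(19)*O(1, 4) = ((1/2)*(10 + 19)/19)*((1/2)*(4 + 1)/4) = ((1/2)*(1/19)*29)*((1/2)*(1/4)*5) = (29/38)*(5/8) = 145/304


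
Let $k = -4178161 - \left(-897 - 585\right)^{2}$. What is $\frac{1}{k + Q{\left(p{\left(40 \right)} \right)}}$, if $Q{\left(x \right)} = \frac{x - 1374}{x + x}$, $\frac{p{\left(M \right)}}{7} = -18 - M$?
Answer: $- \frac{203}{1294020010} \approx -1.5688 \cdot 10^{-7}$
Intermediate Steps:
$p{\left(M \right)} = -126 - 7 M$ ($p{\left(M \right)} = 7 \left(-18 - M\right) = -126 - 7 M$)
$Q{\left(x \right)} = \frac{-1374 + x}{2 x}$
$k = -6374485$ ($k = -4178161 - \left(-1482\right)^{2} = -4178161 - 2196324 = -6374485$)
$\frac{1}{k + Q{\left(p{\left(40 \right)} \right)}} = \frac{1}{-6374485 + \frac{-1374 - 406}{2 \left(-126 - 280\right)}} = \frac{1}{-6374485 + \frac{-1374 - 406}{2 \left(-406\right)}} = \frac{1}{-6374485 + \frac{1}{2} \left(- \frac{1}{406}\right) \left(-1780\right)} = \frac{1}{-6374485 + \frac{445}{203}} = \frac{1}{- \frac{1294020010}{203}} = - \frac{203}{1294020010}$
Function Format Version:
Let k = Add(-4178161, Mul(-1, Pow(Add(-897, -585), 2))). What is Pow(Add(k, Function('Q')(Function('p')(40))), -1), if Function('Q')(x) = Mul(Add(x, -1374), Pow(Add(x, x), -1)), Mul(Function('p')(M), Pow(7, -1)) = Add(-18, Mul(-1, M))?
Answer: Rational(-203, 1294020010) ≈ -1.5688e-7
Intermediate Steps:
Function('p')(M) = Add(-126, Mul(-7, M)) (Function('p')(M) = Mul(7, Add(-18, Mul(-1, M))) = Add(-126, Mul(-7, M)))
Function('Q')(x) = Mul(Rational(1, 2), Pow(x, -1), Add(-1374, x)) (Function('Q')(x) = Mul(Add(-1374, x), Pow(Mul(2, x), -1)) = Mul(Add(-1374, x), Mul(Rational(1, 2), Pow(x, -1))) = Mul(Rational(1, 2), Pow(x, -1), Add(-1374, x)))
k = -6374485 (k = Add(-4178161, Mul(-1, Pow(-1482, 2))) = Add(-4178161, Mul(-1, 2196324)) = Add(-4178161, -2196324) = -6374485)
Pow(Add(k, Function('Q')(Function('p')(40))), -1) = Pow(Add(-6374485, Mul(Rational(1, 2), Pow(Add(-126, Mul(-7, 40)), -1), Add(-1374, Add(-126, Mul(-7, 40))))), -1) = Pow(Add(-6374485, Mul(Rational(1, 2), Pow(Add(-126, -280), -1), Add(-1374, Add(-126, -280)))), -1) = Pow(Add(-6374485, Mul(Rational(1, 2), Pow(-406, -1), Add(-1374, -406))), -1) = Pow(Add(-6374485, Mul(Rational(1, 2), Rational(-1, 406), -1780)), -1) = Pow(Add(-6374485, Rational(445, 203)), -1) = Pow(Rational(-1294020010, 203), -1) = Rational(-203, 1294020010)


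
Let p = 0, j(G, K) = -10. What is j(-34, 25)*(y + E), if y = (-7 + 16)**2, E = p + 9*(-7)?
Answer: -180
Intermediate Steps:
E = -63 (E = 0 + 9*(-7) = 0 - 63 = -63)
y = 81 (y = 9**2 = 81)
j(-34, 25)*(y + E) = -10*(81 - 63) = -10*18 = -180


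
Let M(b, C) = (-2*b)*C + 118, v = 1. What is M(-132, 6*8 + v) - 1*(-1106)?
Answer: 14160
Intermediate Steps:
M(b, C) = 118 - 2*C*b (M(b, C) = -2*C*b + 118 = 118 - 2*C*b)
M(-132, 6*8 + v) - 1*(-1106) = (118 - 2*(6*8 + 1)*(-132)) - 1*(-1106) = (118 - 2*(48 + 1)*(-132)) + 1106 = (118 - 2*49*(-132)) + 1106 = (118 + 12936) + 1106 = 13054 + 1106 = 14160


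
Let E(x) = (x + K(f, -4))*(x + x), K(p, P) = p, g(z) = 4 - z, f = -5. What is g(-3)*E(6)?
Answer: 84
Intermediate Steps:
E(x) = 2*x*(-5 + x) (E(x) = (x - 5)*(x + x) = (-5 + x)*(2*x) = 2*x*(-5 + x))
g(-3)*E(6) = (4 - 1*(-3))*(2*6*(-5 + 6)) = (4 + 3)*(2*6*1) = 7*12 = 84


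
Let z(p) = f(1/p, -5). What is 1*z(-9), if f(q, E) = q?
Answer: -1/9 ≈ -0.11111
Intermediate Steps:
z(p) = 1/p
1*z(-9) = 1/(-9) = 1*(-1/9) = -1/9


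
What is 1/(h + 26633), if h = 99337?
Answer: 1/125970 ≈ 7.9384e-6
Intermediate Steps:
1/(h + 26633) = 1/(99337 + 26633) = 1/125970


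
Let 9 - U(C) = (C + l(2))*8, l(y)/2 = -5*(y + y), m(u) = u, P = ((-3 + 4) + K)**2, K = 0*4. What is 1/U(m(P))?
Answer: 1/321 ≈ 0.0031153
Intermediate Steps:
K = 0
P = 1 (P = ((-3 + 4) + 0)**2 = (1 + 0)**2 = 1**2 = 1)
l(y) = -20*y (l(y) = 2*(-5*(y + y)) = 2*(-10*y) = -20*y)
U(C) = 329 - 8*C (U(C) = 9 - (C - 20*2)*8 = 9 - (C - 40)*8 = 9 - (-40 + C)*8 = 9 - (-320 + 8*C) = 9 + (320 - 8*C) = 329 - 8*C)
1/U(m(P)) = 1/(329 - 8*1) = 1/(329 - 8) = 1/321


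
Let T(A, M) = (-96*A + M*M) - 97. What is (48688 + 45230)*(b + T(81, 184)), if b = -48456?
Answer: -2110619214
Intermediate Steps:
T(A, M) = -97 + M² - 96*A (T(A, M) = (-96*A + M²) - 97 = (M² - 96*A) - 97 = -97 + M² - 96*A)
(48688 + 45230)*(b + T(81, 184)) = (48688 + 45230)*(-48456 + (-97 + 184² - 96*81)) = 93918*(-48456 + (-97 + 33856 - 7776)) = 93918*(-48456 + 25983) = 93918*(-22473) = -2110619214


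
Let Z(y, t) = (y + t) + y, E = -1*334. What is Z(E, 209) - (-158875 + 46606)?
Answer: 111810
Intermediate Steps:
E = -334
Z(y, t) = t + 2*y (Z(y, t) = (t + y) + y = t + 2*y)
Z(E, 209) - (-158875 + 46606) = (209 + 2*(-334)) - (-158875 + 46606) = (209 - 668) - 1*(-112269) = -459 + 112269 = 111810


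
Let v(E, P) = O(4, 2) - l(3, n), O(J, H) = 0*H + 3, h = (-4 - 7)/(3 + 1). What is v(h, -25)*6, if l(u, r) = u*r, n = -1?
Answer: 36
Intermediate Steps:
l(u, r) = r*u
h = -11/4 ≈ -2.7500
O(J, H) = 3 (O(J, H) = 0 + 3 = 3)
v(E, P) = 6 (v(E, P) = 3 - (-1)*3 = 3 - 1*(-3) = 3 + 3 = 6)
v(h, -25)*6 = 6*6 = 36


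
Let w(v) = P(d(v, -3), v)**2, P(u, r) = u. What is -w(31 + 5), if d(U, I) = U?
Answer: -1296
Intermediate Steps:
w(v) = v**2
-w(31 + 5) = -(31 + 5)**2 = -1*36**2 = -1*1296 = -1296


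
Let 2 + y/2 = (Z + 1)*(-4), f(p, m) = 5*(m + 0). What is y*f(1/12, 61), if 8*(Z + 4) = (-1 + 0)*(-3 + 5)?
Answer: 6710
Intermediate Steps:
Z = -17/4 (Z = -4 + ((-1 + 0)*(-3 + 5))/8 = -4 + (-1*2)/8 = -4 + (⅛)*(-2) = -4 - ¼ = -17/4 ≈ -4.2500)
f(p, m) = 5*m
y = 22 (y = -4 + 2*((-17/4 + 1)*(-4)) = -4 + 2*(-13/4*(-4)) = -4 + 2*13 = -4 + 26 = 22)
y*f(1/12, 61) = 22*(5*61) = 22*305 = 6710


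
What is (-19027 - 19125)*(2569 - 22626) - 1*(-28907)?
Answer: 765243571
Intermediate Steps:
(-19027 - 19125)*(2569 - 22626) - 1*(-28907) = -38152*(-20057) + 28907 = 765214664 + 28907 = 765243571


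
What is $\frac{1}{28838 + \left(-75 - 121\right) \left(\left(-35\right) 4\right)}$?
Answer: $\frac{1}{56278} \approx 1.7769 \cdot 10^{-5}$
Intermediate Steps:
$\frac{1}{28838 + \left(-75 - 121\right) \left(\left(-35\right) 4\right)} = \frac{1}{28838 + \left(-75 - 121\right) \left(-140\right)} = \frac{1}{28838 - -27440} = \frac{1}{28838 + 27440} = \frac{1}{56278}$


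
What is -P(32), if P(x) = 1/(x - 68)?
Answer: 1/36 ≈ 0.027778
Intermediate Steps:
P(x) = 1/(-68 + x)
-P(32) = -1/(-68 + 32) = -1/(-36) = -1*(-1/36) = 1/36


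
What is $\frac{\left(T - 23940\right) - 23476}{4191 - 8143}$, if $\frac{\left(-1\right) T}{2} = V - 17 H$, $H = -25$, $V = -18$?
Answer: $\frac{1855}{152} \approx 12.204$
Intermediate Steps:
$T = -814$ ($T = - 2 \left(-18 - -425\right) = - 2 \left(-18 + 425\right) = \left(-2\right) 407 = -814$)
$\frac{\left(T - 23940\right) - 23476}{4191 - 8143} = \frac{\left(-814 - 23940\right) - 23476}{4191 - 8143} = \frac{\left(-814 - 23940\right) - 23476}{-3952} = \left(-24754 - 23476\right) \left(- \frac{1}{3952}\right) = \left(-48230\right) \left(- \frac{1}{3952}\right) = \frac{1855}{152}$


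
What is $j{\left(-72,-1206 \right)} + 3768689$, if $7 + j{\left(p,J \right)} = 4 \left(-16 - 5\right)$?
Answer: $3768598$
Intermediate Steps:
$j{\left(p,J \right)} = -91$ ($j{\left(p,J \right)} = -7 + 4 \left(-16 - 5\right) = -7 + 4 \left(-21\right) = -7 - 84 = -91$)
$j{\left(-72,-1206 \right)} + 3768689 = -91 + 3768689 = 3768598$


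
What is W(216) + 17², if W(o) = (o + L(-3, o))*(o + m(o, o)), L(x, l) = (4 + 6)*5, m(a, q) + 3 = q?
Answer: 114403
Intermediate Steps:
m(a, q) = -3 + q
L(x, l) = 50 (L(x, l) = 10*5 = 50)
W(o) = (-3 + 2*o)*(50 + o) (W(o) = (o + 50)*(o + (-3 + o)) = (50 + o)*(-3 + 2*o) = (-3 + 2*o)*(50 + o))
W(216) + 17² = (-150 + 2*216² + 97*216) + 17² = (-150 + 2*46656 + 20952) + 289 = (-150 + 93312 + 20952) + 289 = 114114 + 289 = 114403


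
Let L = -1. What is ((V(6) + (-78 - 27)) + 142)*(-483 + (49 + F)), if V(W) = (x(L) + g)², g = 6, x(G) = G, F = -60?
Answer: -30628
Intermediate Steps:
V(W) = 25 (V(W) = (-1 + 6)² = 5² = 25)
((V(6) + (-78 - 27)) + 142)*(-483 + (49 + F)) = ((25 + (-78 - 27)) + 142)*(-483 + (49 - 60)) = ((25 - 105) + 142)*(-483 - 11) = (-80 + 142)*(-494) = 62*(-494) = -30628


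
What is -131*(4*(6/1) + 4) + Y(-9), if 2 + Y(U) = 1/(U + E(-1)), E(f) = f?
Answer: -36701/10 ≈ -3670.1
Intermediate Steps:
Y(U) = -2 + 1/(-1 + U) (Y(U) = -2 + 1/(U - 1) = -2 + 1/(-1 + U))
-131*(4*(6/1) + 4) + Y(-9) = -131*(4*(6/1) + 4) + (3 - 2*(-9))/(-1 - 9) = -131*(4*(6*1) + 4) + (3 + 18)/(-10) = -131*(4*6 + 4) - ⅒*21 = -131*(24 + 4) - 21/10 = -131*28 - 21/10 = -3668 - 21/10 = -36701/10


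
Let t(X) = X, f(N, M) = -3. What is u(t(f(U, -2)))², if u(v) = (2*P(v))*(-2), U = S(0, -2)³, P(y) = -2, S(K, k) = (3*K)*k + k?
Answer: 64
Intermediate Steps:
S(K, k) = k + 3*K*k (S(K, k) = 3*K*k + k = k + 3*K*k)
U = -8 (U = (-2*(1 + 3*0))³ = (-2*(1 + 0))³ = (-2*1)³ = (-2)³ = -8)
u(v) = 8 (u(v) = (2*(-2))*(-2) = -4*(-2) = 8)
u(t(f(U, -2)))² = 8² = 64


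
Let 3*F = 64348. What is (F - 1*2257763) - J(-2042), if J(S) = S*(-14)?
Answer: -6794705/3 ≈ -2.2649e+6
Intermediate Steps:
F = 64348/3 (F = (⅓)*64348 = 64348/3 ≈ 21449.)
J(S) = -14*S
(F - 1*2257763) - J(-2042) = (64348/3 - 1*2257763) - (-14)*(-2042) = (64348/3 - 2257763) - 1*28588 = -6708941/3 - 28588 = -6794705/3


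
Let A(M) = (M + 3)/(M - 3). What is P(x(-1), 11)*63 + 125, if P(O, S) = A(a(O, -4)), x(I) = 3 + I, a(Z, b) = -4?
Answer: 134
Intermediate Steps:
A(M) = (3 + M)/(-3 + M)
P(O, S) = 1/7 (P(O, S) = (3 - 4)/(-3 - 4) = -1/(-7) = -1/7*(-1) = 1/7)
P(x(-1), 11)*63 + 125 = (1/7)*63 + 125 = 9 + 125 = 134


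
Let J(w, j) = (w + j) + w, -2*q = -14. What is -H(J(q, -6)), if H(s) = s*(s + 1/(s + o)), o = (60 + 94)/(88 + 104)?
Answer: -54848/845 ≈ -64.909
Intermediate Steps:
q = 7 (q = -½*(-14) = 7)
o = 77/96 (o = 154/192 = 154*(1/192) = 77/96 ≈ 0.80208)
J(w, j) = j + 2*w (J(w, j) = (j + w) + w = j + 2*w)
H(s) = s*(s + 1/(77/96 + s)) (H(s) = s*(s + 1/(s + 77/96)) = s*(s + 1/(77/96 + s)))
-H(J(q, -6)) = -(-6 + 2*7)*(96 + 77*(-6 + 2*7) + 96*(-6 + 2*7)²)/(77 + 96*(-6 + 2*7)) = -(-6 + 14)*(96 + 77*(-6 + 14) + 96*(-6 + 14)²)/(77 + 96*(-6 + 14)) = -8*(96 + 77*8 + 96*8²)/(77 + 96*8) = -8*(96 + 616 + 96*64)/(77 + 768) = -8*(96 + 616 + 6144)/845 = -8*6856/845 = -1*54848/845 = -54848/845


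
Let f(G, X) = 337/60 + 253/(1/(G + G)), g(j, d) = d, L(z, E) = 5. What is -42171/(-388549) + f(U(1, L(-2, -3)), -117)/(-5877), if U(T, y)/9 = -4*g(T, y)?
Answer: 2138081972207/137010148380 ≈ 15.605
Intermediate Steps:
U(T, y) = -36*y (U(T, y) = 9*(-4*y) = -36*y)
f(G, X) = 337/60 + 506*G (f(G, X) = 337*(1/60) + 253/(1/(2*G)) = 337/60 + 253/((1/(2*G))) = 337/60 + 253*(2*G) = 337/60 + 506*G)
-42171/(-388549) + f(U(1, L(-2, -3)), -117)/(-5877) = -42171/(-388549) + (337/60 + 506*(-36*5))/(-5877) = -42171*(-1/388549) + (337/60 + 506*(-180))*(-1/5877) = 42171/388549 + (337/60 - 91080)*(-1/5877) = 42171/388549 - 5464463/60*(-1/5877) = 42171/388549 + 5464463/352620 = 2138081972207/137010148380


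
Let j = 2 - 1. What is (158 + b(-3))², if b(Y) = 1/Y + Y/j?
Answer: 215296/9 ≈ 23922.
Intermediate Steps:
j = 1
b(Y) = Y + 1/Y (b(Y) = 1/Y + Y/1 = 1/Y + Y*1 = 1/Y + Y = Y + 1/Y)
(158 + b(-3))² = (158 + (-3 + 1/(-3)))² = (158 + (-3 - ⅓))² = (158 - 10/3)² = (464/3)² = 215296/9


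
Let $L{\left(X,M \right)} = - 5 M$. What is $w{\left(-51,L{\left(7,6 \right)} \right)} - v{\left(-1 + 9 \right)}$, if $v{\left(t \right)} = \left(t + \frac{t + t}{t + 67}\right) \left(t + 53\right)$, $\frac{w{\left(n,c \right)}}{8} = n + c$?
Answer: $- \frac{86176}{75} \approx -1149.0$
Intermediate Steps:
$w{\left(n,c \right)} = 8 c + 8 n$ ($w{\left(n,c \right)} = 8 \left(n + c\right) = 8 \left(c + n\right) = 8 c + 8 n$)
$v{\left(t \right)} = \left(53 + t\right) \left(t + \frac{2 t}{67 + t}\right)$ ($v{\left(t \right)} = \left(t + \frac{2 t}{67 + t}\right) \left(53 + t\right) = \left(53 + t\right) \left(t + \frac{2 t}{67 + t}\right)$)
$w{\left(-51,L{\left(7,6 \right)} \right)} - v{\left(-1 + 9 \right)} = \left(8 \left(\left(-5\right) 6\right) + 8 \left(-51\right)\right) - \frac{\left(-1 + 9\right) \left(3657 + \left(-1 + 9\right)^{2} + 122 \left(-1 + 9\right)\right)}{67 + \left(-1 + 9\right)} = \left(8 \left(-30\right) - 408\right) - \frac{8 \left(3657 + 8^{2} + 122 \cdot 8\right)}{67 + 8} = \left(-240 - 408\right) - \frac{8 \left(3657 + 64 + 976\right)}{75} = -648 - 8 \cdot \frac{1}{75} \cdot 4697 = -648 - \frac{37576}{75} = - \frac{86176}{75}$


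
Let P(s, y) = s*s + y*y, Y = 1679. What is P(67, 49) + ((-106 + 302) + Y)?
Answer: 8765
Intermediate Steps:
P(s, y) = s² + y²
P(67, 49) + ((-106 + 302) + Y) = (67² + 49²) + ((-106 + 302) + 1679) = (4489 + 2401) + (196 + 1679) = 6890 + 1875 = 8765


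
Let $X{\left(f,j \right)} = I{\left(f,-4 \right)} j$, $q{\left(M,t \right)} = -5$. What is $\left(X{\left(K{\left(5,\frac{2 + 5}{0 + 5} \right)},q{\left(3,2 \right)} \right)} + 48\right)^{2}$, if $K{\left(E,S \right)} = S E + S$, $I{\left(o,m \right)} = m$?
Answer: $4624$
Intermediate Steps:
$K{\left(E,S \right)} = S + E S$ ($K{\left(E,S \right)} = E S + S = S + E S$)
$X{\left(f,j \right)} = - 4 j$
$\left(X{\left(K{\left(5,\frac{2 + 5}{0 + 5} \right)},q{\left(3,2 \right)} \right)} + 48\right)^{2} = \left(\left(-4\right) \left(-5\right) + 48\right)^{2} = \left(20 + 48\right)^{2} = 68^{2} = 4624$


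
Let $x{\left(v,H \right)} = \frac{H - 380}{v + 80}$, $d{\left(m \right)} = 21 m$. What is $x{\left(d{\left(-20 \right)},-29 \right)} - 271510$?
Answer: $- \frac{92312991}{340} \approx -2.7151 \cdot 10^{5}$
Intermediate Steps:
$x{\left(v,H \right)} = \frac{-380 + H}{80 + v}$
$x{\left(d{\left(-20 \right)},-29 \right)} - 271510 = \frac{-380 - 29}{80 + 21 \left(-20\right)} - 271510 = \frac{1}{80 - 420} \left(-409\right) - 271510 = \frac{1}{-340} \left(-409\right) - 271510 = \left(- \frac{1}{340}\right) \left(-409\right) - 271510 = \frac{409}{340} - 271510 = - \frac{92312991}{340}$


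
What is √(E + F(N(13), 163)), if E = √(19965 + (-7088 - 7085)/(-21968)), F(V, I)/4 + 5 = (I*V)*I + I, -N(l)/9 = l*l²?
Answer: √(-15845600478313456 + 1373*√602205067289)/2746 ≈ 45841.0*I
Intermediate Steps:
N(l) = -9*l³ (N(l) = -9*l*l² = -9*l³)
F(V, I) = -20 + 4*I + 4*V*I² (F(V, I) = -20 + 4*((I*V)*I + I) = -20 + 4*(V*I² + I) = -20 + 4*(I + V*I²) = -20 + (4*I + 4*V*I²) = -20 + 4*I + 4*V*I²)
E = √602205067289/5492 (E = √(19965 - 14173*(-1/21968)) = √(19965 + 14173/21968) = √(438605293/21968) = √602205067289/5492 ≈ 141.30)
√(E + F(N(13), 163)) = √(√602205067289/5492 + (-20 + 4*163 + 4*(-9*13³)*163²)) = √(√602205067289/5492 + (-20 + 652 + 4*(-9*2197)*26569)) = √(√602205067289/5492 + (-20 + 652 + 4*(-19773)*26569)) = √(√602205067289/5492 + (-20 + 652 - 2101395348)) = √(√602205067289/5492 - 2101394716) = √(-2101394716 + √602205067289/5492)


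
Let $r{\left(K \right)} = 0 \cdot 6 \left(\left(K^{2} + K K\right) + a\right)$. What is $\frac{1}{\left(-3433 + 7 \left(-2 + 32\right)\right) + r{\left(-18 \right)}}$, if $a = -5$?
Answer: $- \frac{1}{3223} \approx -0.00031027$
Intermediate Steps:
$r{\left(K \right)} = 0$ ($r{\left(K \right)} = 0 \cdot 6 \left(\left(K^{2} + K K\right) - 5\right) = 0 \left(\left(K^{2} + K^{2}\right) - 5\right) = 0 \left(2 K^{2} - 5\right) = 0 \left(-5 + 2 K^{2}\right) = 0$)
$\frac{1}{\left(-3433 + 7 \left(-2 + 32\right)\right) + r{\left(-18 \right)}} = \frac{1}{\left(-3433 + 7 \left(-2 + 32\right)\right) + 0} = \frac{1}{\left(-3433 + 7 \cdot 30\right) + 0} = \frac{1}{\left(-3433 + 210\right) + 0} = \frac{1}{-3223 + 0} = \frac{1}{-3223} = - \frac{1}{3223}$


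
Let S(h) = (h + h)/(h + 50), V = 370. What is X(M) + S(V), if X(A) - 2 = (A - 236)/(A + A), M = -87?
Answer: 2281/406 ≈ 5.6182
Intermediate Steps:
X(A) = 2 + (-236 + A)/(2*A) (X(A) = 2 + (A - 236)/(A + A) = 2 + (-236 + A)/((2*A)) = 2 + (-236 + A)*(1/(2*A)) = 2 + (-236 + A)/(2*A))
S(h) = 2*h/(50 + h) (S(h) = (2*h)/(50 + h) = 2*h/(50 + h))
X(M) + S(V) = (5/2 - 118/(-87)) + 2*370/(50 + 370) = (5/2 - 118*(-1/87)) + 2*370/420 = (5/2 + 118/87) + 2*370*(1/420) = 671/174 + 37/21 = 2281/406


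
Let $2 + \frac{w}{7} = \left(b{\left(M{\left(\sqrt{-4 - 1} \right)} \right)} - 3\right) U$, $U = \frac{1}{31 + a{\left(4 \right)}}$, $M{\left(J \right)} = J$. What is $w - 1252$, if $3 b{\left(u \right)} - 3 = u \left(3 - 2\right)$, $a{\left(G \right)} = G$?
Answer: $- \frac{6332}{5} + \frac{i \sqrt{5}}{15} \approx -1266.4 + 0.14907 i$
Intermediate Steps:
$b{\left(u \right)} = 1 + \frac{u}{3}$ ($b{\left(u \right)} = 1 + \frac{u \left(3 - 2\right)}{3} = 1 + \frac{u 1}{3} = 1 + \frac{u}{3}$)
$U = \frac{1}{35}$ ($U = \frac{1}{31 + 4} = \frac{1}{35} \approx 0.028571$)
$w = - \frac{72}{5} + \frac{i \sqrt{5}}{15}$ ($w = -14 + 7 \left(\left(1 + \frac{\sqrt{-4 - 1}}{3}\right) - 3\right) \frac{1}{35} = -14 + 7 \left(\left(1 + \frac{\sqrt{-5}}{3}\right) - 3\right) \frac{1}{35} = -14 + 7 \left(\left(1 + \frac{i \sqrt{5}}{3}\right) - 3\right) \frac{1}{35} = -14 + 7 \left(-2 + \frac{i \sqrt{5}}{3}\right) \frac{1}{35} = -14 + 7 \left(- \frac{2}{35} + \frac{i \sqrt{5}}{105}\right) = -14 - \left(\frac{2}{5} - \frac{i \sqrt{5}}{15}\right) = - \frac{72}{5} + \frac{i \sqrt{5}}{15} \approx -14.4 + 0.14907 i$)
$w - 1252 = \left(- \frac{72}{5} + \frac{i \sqrt{5}}{15}\right) - 1252 = - \frac{6332}{5} + \frac{i \sqrt{5}}{15}$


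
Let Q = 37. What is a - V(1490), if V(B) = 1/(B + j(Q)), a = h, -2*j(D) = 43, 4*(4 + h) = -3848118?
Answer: -5650984783/5874 ≈ -9.6203e+5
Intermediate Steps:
h = -1924067/2 (h = -4 + (¼)*(-3848118) = -4 - 1924059/2 = -1924067/2 ≈ -9.6203e+5)
j(D) = -43/2 (j(D) = -½*43 = -43/2)
a = -1924067/2 ≈ -9.6203e+5
V(B) = 1/(-43/2 + B) (V(B) = 1/(B - 43/2) = 1/(-43/2 + B))
a - V(1490) = -1924067/2 - 2/(-43 + 2*1490) = -1924067/2 - 2/(-43 + 2980) = -1924067/2 - 2/2937 = -5650984783/5874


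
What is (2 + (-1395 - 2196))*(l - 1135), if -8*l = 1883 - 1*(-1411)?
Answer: 22205143/4 ≈ 5.5513e+6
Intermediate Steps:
l = -1647/4 (l = -(1883 - 1*(-1411))/8 = -(1883 + 1411)/8 = -⅛*3294 = -1647/4 ≈ -411.75)
(2 + (-1395 - 2196))*(l - 1135) = (2 + (-1395 - 2196))*(-1647/4 - 1135) = (2 - 3591)*(-6187/4) = -3589*(-6187/4) = 22205143/4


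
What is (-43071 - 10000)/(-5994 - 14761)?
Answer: 53071/20755 ≈ 2.5570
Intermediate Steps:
(-43071 - 10000)/(-5994 - 14761) = -53071/(-20755) = -53071*(-1/20755) = 53071/20755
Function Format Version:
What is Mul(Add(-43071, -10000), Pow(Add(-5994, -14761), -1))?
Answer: Rational(53071, 20755) ≈ 2.5570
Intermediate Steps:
Mul(Add(-43071, -10000), Pow(Add(-5994, -14761), -1)) = Mul(-53071, Pow(-20755, -1)) = Mul(-53071, Rational(-1, 20755)) = Rational(53071, 20755)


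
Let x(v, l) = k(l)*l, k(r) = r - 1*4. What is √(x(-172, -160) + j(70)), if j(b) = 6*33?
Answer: √26438 ≈ 162.60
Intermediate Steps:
k(r) = -4 + r (k(r) = r - 4 = -4 + r)
x(v, l) = l*(-4 + l) (x(v, l) = (-4 + l)*l = l*(-4 + l))
j(b) = 198
√(x(-172, -160) + j(70)) = √(-160*(-4 - 160) + 198) = √(-160*(-164) + 198) = √(26240 + 198) = √26438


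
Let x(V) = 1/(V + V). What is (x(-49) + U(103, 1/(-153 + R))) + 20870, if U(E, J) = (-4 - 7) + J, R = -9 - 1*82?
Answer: 249390033/11956 ≈ 20859.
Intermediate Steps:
R = -91 (R = -9 - 82 = -91)
x(V) = 1/(2*V)
U(E, J) = -11 + J
(x(-49) + U(103, 1/(-153 + R))) + 20870 = ((1/2)/(-49) + (-11 + 1/(-153 - 91))) + 20870 = ((1/2)*(-1/49) + (-11 + 1/(-244))) + 20870 = (-1/98 + (-11 - 1/244)) + 20870 = (-1/98 - 2685/244) + 20870 = -131687/11956 + 20870 = 249390033/11956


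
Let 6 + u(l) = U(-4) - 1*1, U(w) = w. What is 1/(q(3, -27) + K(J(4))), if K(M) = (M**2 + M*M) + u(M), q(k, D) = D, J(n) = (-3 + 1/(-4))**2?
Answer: 128/23697 ≈ 0.0054015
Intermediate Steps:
J(n) = 169/16 (J(n) = (-3 - 1/4)**2 = (-13/4)**2 = 169/16)
u(l) = -11 (u(l) = -6 + (-4 - 1*1) = -6 + (-4 - 1) = -6 - 5 = -11)
K(M) = -11 + 2*M**2 (K(M) = (M**2 + M*M) - 11 = (M**2 + M**2) - 11 = 2*M**2 - 11 = -11 + 2*M**2)
1/(q(3, -27) + K(J(4))) = 1/(-27 + (-11 + 2*(169/16)**2)) = 1/(-27 + (-11 + 2*(28561/256))) = 1/(-27 + (-11 + 28561/128)) = 1/(-27 + 27153/128) = 1/(23697/128) = 128/23697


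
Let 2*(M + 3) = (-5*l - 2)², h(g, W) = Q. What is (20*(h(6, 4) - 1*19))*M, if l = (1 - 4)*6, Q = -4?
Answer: -1779740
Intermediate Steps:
l = -18 (l = -3*6 = -18)
h(g, W) = -4
M = 3869 (M = -3 + (-5*(-18) - 2)²/2 = -3 + (90 - 2)²/2 = -3 + (½)*88² = -3 + (½)*7744 = -3 + 3872 = 3869)
(20*(h(6, 4) - 1*19))*M = (20*(-4 - 1*19))*3869 = (20*(-4 - 19))*3869 = (20*(-23))*3869 = -460*3869 = -1779740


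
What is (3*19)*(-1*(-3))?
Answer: 171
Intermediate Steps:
(3*19)*(-1*(-3)) = 57*3 = 171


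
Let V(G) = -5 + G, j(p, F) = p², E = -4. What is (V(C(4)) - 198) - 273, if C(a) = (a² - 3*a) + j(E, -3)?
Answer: -456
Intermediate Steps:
C(a) = 16 + a² - 3*a (C(a) = (a² - 3*a) + (-4)² = (a² - 3*a) + 16 = 16 + a² - 3*a)
(V(C(4)) - 198) - 273 = ((-5 + (16 + 4² - 3*4)) - 198) - 273 = ((-5 + (16 + 16 - 12)) - 198) - 273 = ((-5 + 20) - 198) - 273 = (15 - 198) - 273 = -183 - 273 = -456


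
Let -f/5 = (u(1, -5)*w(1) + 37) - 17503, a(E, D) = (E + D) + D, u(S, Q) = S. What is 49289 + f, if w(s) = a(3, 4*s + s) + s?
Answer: 136549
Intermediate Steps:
a(E, D) = E + 2*D (a(E, D) = (D + E) + D = E + 2*D)
w(s) = 3 + 11*s (w(s) = (3 + 2*(4*s + s)) + s = (3 + 2*(5*s)) + s = (3 + 10*s) + s = 3 + 11*s)
f = 87260 (f = -5*((1*(3 + 11*1) + 37) - 17503) = -5*((1*(3 + 11) + 37) - 17503) = -5*((1*14 + 37) - 17503) = -5*((14 + 37) - 17503) = -5*(51 - 17503) = -5*(-17452) = 87260)
49289 + f = 49289 + 87260 = 136549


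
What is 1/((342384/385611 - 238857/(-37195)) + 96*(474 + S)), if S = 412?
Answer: 4780933715/406682045016209 ≈ 1.1756e-5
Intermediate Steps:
1/((342384/385611 - 238857/(-37195)) + 96*(474 + S)) = 1/((342384/385611 - 238857/(-37195)) + 96*(474 + 412)) = 1/((342384*(1/385611) - 238857*(-1/37195)) + 96*886) = 1/((114128/128537 + 238857/37195) + 85056) = 1/(34946953169/4780933715 + 85056) = 1/(406682045016209/4780933715) = 4780933715/406682045016209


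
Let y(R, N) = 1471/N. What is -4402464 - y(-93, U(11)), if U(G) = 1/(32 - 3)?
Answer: -4445123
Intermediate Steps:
U(G) = 1/29
-4402464 - y(-93, U(11)) = -4402464 - 1471/1/29 = -4402464 - 1471*29 = -4402464 - 1*42659 = -4402464 - 42659 = -4445123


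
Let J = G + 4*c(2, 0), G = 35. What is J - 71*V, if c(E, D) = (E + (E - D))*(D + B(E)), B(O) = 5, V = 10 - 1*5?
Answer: -240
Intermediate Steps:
V = 5 (V = 10 - 5 = 5)
c(E, D) = (5 + D)*(-D + 2*E) (c(E, D) = (E + (E - D))*(D + 5) = (-D + 2*E)*(5 + D) = (5 + D)*(-D + 2*E))
J = 115 (J = 35 + 4*(-1*0² - 5*0 + 10*2 + 2*0*2) = 35 + 4*(-1*0 + 0 + 20 + 0) = 35 + 4*(0 + 0 + 20 + 0) = 35 + 4*20 = 35 + 80 = 115)
J - 71*V = 115 - 71*5 = 115 - 355 = -240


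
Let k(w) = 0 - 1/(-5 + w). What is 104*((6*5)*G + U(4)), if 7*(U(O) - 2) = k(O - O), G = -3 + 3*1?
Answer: 7384/35 ≈ 210.97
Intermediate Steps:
G = 0 (G = -3 + 3 = 0)
k(w) = -1/(-5 + w)
U(O) = 71/35 (U(O) = 2 + (-1/(-5 + (O - O)))/7 = 2 + (-1/(-5 + 0))/7 = 2 + (-1/(-5))/7 = 2 + (-1*(-1/5))/7 = 2 + (1/7)*(1/5) = 2 + 1/35 = 71/35)
104*((6*5)*G + U(4)) = 104*((6*5)*0 + 71/35) = 104*(30*0 + 71/35) = 104*(0 + 71/35) = 104*(71/35) = 7384/35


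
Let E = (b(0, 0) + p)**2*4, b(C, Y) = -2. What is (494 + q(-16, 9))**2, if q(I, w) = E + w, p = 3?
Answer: 257049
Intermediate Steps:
E = 4 (E = (-2 + 3)**2*4 = 1**2*4 = 1*4 = 4)
q(I, w) = 4 + w
(494 + q(-16, 9))**2 = (494 + (4 + 9))**2 = (494 + 13)**2 = 507**2 = 257049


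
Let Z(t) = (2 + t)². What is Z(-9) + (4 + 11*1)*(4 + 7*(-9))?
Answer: -836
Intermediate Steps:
Z(-9) + (4 + 11*1)*(4 + 7*(-9)) = (2 - 9)² + (4 + 11*1)*(4 + 7*(-9)) = (-7)² + (4 + 11)*(4 - 63) = 49 + 15*(-59) = 49 - 885 = -836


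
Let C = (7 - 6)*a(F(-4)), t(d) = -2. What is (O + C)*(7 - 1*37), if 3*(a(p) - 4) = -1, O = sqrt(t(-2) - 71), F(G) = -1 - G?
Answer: -110 - 30*I*sqrt(73) ≈ -110.0 - 256.32*I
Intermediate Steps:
O = I*sqrt(73) (O = sqrt(-2 - 71) = sqrt(-73) = I*sqrt(73) ≈ 8.544*I)
a(p) = 11/3 (a(p) = 4 + (1/3)*(-1) = 4 - 1/3 = 11/3)
C = 11/3 (C = (7 - 6)*(11/3) = 1*(11/3) = 11/3 ≈ 3.6667)
(O + C)*(7 - 1*37) = (I*sqrt(73) + 11/3)*(7 - 1*37) = (11/3 + I*sqrt(73))*(7 - 37) = (11/3 + I*sqrt(73))*(-30) = -110 - 30*I*sqrt(73)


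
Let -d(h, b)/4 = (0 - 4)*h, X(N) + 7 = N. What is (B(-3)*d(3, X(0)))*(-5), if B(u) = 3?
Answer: -720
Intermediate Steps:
X(N) = -7 + N
d(h, b) = 16*h (d(h, b) = -4*(0 - 4)*h = -(-16)*h = 16*h)
(B(-3)*d(3, X(0)))*(-5) = (3*(16*3))*(-5) = (3*48)*(-5) = 144*(-5) = -720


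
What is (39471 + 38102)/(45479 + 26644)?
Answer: 77573/72123 ≈ 1.0756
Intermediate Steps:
(39471 + 38102)/(45479 + 26644) = 77573/72123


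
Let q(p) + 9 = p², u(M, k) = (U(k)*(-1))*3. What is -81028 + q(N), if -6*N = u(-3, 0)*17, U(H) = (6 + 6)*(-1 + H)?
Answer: -70633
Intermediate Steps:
U(H) = -12 + 12*H (U(H) = 12*(-1 + H) = -12 + 12*H)
u(M, k) = 36 - 36*k (u(M, k) = ((-12 + 12*k)*(-1))*3 = (12 - 12*k)*3 = 36 - 36*k)
N = -102 (N = -(36 - 36*0)*17/6 = -(36 + 0)*17/6 = -6*17 = -⅙*612 = -102)
q(p) = -9 + p²
-81028 + q(N) = -81028 + (-9 + (-102)²) = -81028 + (-9 + 10404) = -81028 + 10395 = -70633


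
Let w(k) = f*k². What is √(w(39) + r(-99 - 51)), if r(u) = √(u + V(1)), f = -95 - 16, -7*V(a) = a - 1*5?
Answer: √(-8272719 + 7*I*√7322)/7 ≈ 0.014875 + 410.89*I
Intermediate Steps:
V(a) = 5/7 - a/7 (V(a) = -(a - 1*5)/7 = -(a - 5)/7 = -(-5 + a)/7 = 5/7 - a/7)
f = -111
w(k) = -111*k²
r(u) = √(4/7 + u) (r(u) = √(u + (5/7 - ⅐*1)) = √(u + (5/7 - ⅐)) = √(u + 4/7) = √(4/7 + u))
√(w(39) + r(-99 - 51)) = √(-111*39² + √(28 + 49*(-99 - 51))/7) = √(-111*1521 + √(28 + 49*(-150))/7) = √(-168831 + √(28 - 7350)/7) = √(-168831 + √(-7322)/7) = √(-168831 + (I*√7322)/7) = √(-168831 + I*√7322/7)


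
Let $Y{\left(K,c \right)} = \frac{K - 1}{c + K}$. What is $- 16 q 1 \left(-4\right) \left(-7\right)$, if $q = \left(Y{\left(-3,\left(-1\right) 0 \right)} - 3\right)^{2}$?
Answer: $- \frac{11200}{9} \approx -1244.4$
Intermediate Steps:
$Y{\left(K,c \right)} = \frac{-1 + K}{K + c}$
$q = \frac{25}{9}$ ($q = \left(\frac{-1 - 3}{-3 - 0} - 3\right)^{2} = \left(\frac{1}{-3 + 0} \left(-4\right) - 3\right)^{2} = \left(\frac{1}{-3} \left(-4\right) - 3\right)^{2} = \left(\left(- \frac{1}{3}\right) \left(-4\right) - 3\right)^{2} = \left(\frac{4}{3} - 3\right)^{2} = \left(- \frac{5}{3}\right)^{2} = \frac{25}{9} \approx 2.7778$)
$- 16 q 1 \left(-4\right) \left(-7\right) = \left(-16\right) \frac{25}{9} \cdot 1 \left(-4\right) \left(-7\right) = - \frac{400 \left(\left(-4\right) \left(-7\right)\right)}{9} = \left(- \frac{400}{9}\right) 28 = - \frac{11200}{9}$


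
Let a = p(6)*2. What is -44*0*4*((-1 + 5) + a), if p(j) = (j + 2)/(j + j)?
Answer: 0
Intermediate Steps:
p(j) = (2 + j)/(2*j) (p(j) = (2 + j)/((2*j)) = (2 + j)*(1/(2*j)) = (2 + j)/(2*j))
a = 4/3 (a = ((½)*(2 + 6)/6)*2 = ((½)*(⅙)*8)*2 = (⅔)*2 = 4/3 ≈ 1.3333)
-44*0*4*((-1 + 5) + a) = -44*0*4*((-1 + 5) + 4/3) = -0*(4 + 4/3) = -0*16/3 = -44*0 = 0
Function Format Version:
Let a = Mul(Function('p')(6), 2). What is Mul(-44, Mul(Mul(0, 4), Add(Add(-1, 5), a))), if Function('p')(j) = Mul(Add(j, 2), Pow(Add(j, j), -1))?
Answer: 0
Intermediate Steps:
Function('p')(j) = Mul(Rational(1, 2), Pow(j, -1), Add(2, j)) (Function('p')(j) = Mul(Add(2, j), Pow(Mul(2, j), -1)) = Mul(Add(2, j), Mul(Rational(1, 2), Pow(j, -1))) = Mul(Rational(1, 2), Pow(j, -1), Add(2, j)))
a = Rational(4, 3) (a = Mul(Mul(Rational(1, 2), Pow(6, -1), Add(2, 6)), 2) = Mul(Mul(Rational(1, 2), Rational(1, 6), 8), 2) = Mul(Rational(2, 3), 2) = Rational(4, 3) ≈ 1.3333)
Mul(-44, Mul(Mul(0, 4), Add(Add(-1, 5), a))) = Mul(-44, Mul(Mul(0, 4), Add(Add(-1, 5), Rational(4, 3)))) = Mul(-44, Mul(0, Add(4, Rational(4, 3)))) = Mul(-44, Mul(0, Rational(16, 3))) = Mul(-44, 0) = 0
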